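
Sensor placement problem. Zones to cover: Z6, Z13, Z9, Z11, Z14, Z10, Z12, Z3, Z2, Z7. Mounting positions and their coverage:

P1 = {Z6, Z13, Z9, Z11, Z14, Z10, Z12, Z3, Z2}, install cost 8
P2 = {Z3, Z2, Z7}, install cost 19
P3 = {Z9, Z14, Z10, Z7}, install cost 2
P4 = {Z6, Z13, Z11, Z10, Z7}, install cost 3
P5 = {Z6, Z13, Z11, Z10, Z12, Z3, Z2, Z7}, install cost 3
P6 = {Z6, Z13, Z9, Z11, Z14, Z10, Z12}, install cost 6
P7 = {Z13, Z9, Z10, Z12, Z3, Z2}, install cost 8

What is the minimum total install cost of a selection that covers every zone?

5

P3, P5 cover every zone at install cost 2 + 3 = 5.
Any cover uses at least 2 sensor positions; among all covering selections none totals below 5.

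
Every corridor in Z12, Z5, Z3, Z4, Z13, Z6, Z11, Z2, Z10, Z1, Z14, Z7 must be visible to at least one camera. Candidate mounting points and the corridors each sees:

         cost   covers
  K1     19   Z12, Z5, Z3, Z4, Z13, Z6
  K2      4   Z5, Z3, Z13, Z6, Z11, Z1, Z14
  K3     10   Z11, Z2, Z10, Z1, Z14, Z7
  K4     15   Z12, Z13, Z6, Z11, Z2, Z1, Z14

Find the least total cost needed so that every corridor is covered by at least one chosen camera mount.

29

K1, K3 cover every corridor at cost 19 + 10 = 29.
Any cover uses at least 2 camera mounts; among all covering selections none totals below 29.
Greedy by coverage-per-cost would pick K2, K3, K1 for 33 — worse than the optimum 29.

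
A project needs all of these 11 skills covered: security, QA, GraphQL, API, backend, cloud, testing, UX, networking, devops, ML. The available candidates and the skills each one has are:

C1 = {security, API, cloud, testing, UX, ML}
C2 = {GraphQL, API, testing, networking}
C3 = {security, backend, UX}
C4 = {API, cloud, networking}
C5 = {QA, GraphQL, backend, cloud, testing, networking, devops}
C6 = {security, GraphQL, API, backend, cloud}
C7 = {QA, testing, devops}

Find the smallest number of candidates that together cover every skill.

C1, C5 together cover {security, QA, GraphQL, API, backend, cloud, testing, UX, networking, devops, ML} — every skill.
No single candidate contains all 11 skills, so 2 is optimal.

2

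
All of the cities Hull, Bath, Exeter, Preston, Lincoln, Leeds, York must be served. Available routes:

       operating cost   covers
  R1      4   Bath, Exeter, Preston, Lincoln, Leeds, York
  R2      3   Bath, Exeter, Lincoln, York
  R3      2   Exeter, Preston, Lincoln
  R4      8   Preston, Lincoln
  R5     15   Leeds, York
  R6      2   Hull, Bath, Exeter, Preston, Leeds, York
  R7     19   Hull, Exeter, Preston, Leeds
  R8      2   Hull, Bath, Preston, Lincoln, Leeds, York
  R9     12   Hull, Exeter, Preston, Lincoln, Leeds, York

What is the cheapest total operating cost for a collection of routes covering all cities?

R3, R6 cover every city at operating cost 2 + 2 = 4.
Any cover uses at least 2 routes; among all covering selections none totals below 4.

4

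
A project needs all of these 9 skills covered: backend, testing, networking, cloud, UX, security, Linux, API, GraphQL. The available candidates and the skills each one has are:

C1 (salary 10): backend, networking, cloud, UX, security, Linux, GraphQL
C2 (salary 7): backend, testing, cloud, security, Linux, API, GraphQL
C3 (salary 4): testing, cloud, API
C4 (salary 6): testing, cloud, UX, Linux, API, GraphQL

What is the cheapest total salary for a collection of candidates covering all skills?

14

C1, C3 cover every skill at salary 10 + 4 = 14.
Any cover uses at least 2 candidates; among all covering selections none totals below 14.
Greedy by coverage-per-salary would pick C2, C1 for 17 — worse than the optimum 14.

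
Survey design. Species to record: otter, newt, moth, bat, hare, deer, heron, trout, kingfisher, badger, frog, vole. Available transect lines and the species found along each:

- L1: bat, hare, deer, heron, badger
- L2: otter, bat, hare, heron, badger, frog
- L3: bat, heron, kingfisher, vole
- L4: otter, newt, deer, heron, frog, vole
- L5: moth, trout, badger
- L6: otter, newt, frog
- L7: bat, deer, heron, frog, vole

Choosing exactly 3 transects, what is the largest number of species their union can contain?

11

Choosing L1, L4, L5 covers {otter, newt, moth, bat, hare, deer, heron, trout, badger, frog, vole} — 11 species.
No choice of 3 transects does better; here kingfisher is left uncovered.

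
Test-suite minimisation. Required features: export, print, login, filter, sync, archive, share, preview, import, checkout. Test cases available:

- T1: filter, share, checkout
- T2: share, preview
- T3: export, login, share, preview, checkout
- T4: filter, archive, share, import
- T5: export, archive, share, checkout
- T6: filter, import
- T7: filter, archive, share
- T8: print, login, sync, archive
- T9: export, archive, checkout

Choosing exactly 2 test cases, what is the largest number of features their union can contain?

Choosing T3, T4 covers {export, login, filter, archive, share, preview, import, checkout} — 8 features.
No choice of 2 test cases does better; here print, sync are left uncovered.

8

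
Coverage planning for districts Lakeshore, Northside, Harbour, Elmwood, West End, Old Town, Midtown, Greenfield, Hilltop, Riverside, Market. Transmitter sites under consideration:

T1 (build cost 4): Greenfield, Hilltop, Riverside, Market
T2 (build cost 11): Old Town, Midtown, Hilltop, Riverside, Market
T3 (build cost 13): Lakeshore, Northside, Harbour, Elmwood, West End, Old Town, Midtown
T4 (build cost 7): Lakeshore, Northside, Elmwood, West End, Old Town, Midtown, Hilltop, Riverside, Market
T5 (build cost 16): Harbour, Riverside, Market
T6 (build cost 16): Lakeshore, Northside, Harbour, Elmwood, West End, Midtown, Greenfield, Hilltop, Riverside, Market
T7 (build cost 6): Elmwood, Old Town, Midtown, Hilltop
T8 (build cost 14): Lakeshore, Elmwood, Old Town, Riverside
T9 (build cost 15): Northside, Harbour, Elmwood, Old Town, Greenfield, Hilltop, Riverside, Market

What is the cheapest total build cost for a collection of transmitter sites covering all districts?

T1, T3 cover every district at build cost 4 + 13 = 17.
Any cover uses at least 2 transmitter sites; among all covering selections none totals below 17.
Greedy by coverage-per-build cost would pick T4, T1, T3 for 24 — worse than the optimum 17.

17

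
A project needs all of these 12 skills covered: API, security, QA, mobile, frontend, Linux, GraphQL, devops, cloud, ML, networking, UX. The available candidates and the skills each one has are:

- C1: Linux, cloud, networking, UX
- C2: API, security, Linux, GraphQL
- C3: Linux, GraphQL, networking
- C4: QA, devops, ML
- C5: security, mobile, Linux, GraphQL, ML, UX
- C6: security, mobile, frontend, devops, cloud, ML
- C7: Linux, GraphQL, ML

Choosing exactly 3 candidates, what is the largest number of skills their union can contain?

Choosing C1, C2, C6 covers {API, security, mobile, frontend, Linux, GraphQL, devops, cloud, ML, networking, UX} — 11 skills.
No choice of 3 candidates does better; here QA is left uncovered.

11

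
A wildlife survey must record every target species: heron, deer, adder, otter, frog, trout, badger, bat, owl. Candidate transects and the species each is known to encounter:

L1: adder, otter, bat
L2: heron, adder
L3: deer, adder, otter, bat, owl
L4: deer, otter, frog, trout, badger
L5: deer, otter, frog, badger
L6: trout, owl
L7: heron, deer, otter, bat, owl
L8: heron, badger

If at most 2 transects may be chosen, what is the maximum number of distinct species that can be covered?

Choosing L3, L4 covers {deer, adder, otter, frog, trout, badger, bat, owl} — 8 species.
No choice of 2 transects does better; here heron is left uncovered.

8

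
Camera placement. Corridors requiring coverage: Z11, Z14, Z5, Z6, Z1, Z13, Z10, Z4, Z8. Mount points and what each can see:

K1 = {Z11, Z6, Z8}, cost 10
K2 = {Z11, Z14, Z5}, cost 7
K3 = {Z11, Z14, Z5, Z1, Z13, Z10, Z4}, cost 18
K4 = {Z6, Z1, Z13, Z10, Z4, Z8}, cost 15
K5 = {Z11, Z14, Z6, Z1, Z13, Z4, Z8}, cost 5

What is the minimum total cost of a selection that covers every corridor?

K2, K4 cover every corridor at cost 7 + 15 = 22.
Any cover uses at least 2 camera mounts; among all covering selections none totals below 22.
Greedy by coverage-per-cost would pick K5, K2, K4 for 27 — worse than the optimum 22.

22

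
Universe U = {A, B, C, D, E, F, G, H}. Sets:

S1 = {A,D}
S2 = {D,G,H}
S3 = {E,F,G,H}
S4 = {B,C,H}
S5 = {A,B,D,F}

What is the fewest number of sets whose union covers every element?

3

S1, S3, S4 together cover {A, B, C, D, E, F, G, H} — every element.
No 2 of the 5 sets cover everything (all 10 pairs fall short), so 3 is minimum.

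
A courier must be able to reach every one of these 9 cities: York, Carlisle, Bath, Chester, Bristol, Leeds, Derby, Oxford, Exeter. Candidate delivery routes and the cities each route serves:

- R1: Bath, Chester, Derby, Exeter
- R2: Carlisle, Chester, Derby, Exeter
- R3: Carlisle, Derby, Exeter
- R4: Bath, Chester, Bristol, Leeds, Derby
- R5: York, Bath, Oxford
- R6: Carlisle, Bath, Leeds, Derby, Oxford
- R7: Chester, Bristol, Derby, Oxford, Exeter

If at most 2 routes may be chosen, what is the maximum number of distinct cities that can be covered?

Choosing R6, R7 covers {Carlisle, Bath, Chester, Bristol, Leeds, Derby, Oxford, Exeter} — 8 cities.
No choice of 2 routes does better; here York is left uncovered.

8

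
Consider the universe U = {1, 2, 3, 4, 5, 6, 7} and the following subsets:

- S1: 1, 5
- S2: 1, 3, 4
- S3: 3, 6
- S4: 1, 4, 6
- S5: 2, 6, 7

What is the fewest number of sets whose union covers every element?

S1, S2, S5 together cover {1, 2, 3, 4, 5, 6, 7} — every element.
No 2 of the 5 sets cover everything (all 10 pairs fall short), so 3 is minimum.

3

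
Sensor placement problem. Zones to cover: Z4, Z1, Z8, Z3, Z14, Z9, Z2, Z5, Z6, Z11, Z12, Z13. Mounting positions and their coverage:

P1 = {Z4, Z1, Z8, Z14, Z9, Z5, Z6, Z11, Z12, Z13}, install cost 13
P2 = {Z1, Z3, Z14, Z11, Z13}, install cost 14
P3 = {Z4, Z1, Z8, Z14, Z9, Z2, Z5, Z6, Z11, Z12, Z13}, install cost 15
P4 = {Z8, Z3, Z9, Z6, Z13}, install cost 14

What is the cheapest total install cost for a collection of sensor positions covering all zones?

P2, P3 cover every zone at install cost 14 + 15 = 29.
Any cover uses at least 2 sensor positions; among all covering selections none totals below 29.
Greedy by coverage-per-install cost would pick P1, P2, P3 for 42 — worse than the optimum 29.

29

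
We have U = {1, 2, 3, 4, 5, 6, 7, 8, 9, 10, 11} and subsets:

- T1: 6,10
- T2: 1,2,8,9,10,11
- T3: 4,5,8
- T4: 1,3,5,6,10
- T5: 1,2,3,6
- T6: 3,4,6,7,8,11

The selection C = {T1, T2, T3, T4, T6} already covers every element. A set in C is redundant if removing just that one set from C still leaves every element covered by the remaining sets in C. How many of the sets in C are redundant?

Drop T1: the rest still cover every element — redundant.
Drop T2: 2, 9 uncovered — not redundant.
Drop T3: the rest still cover every element — redundant.
Drop T4: the rest still cover every element — redundant.
Drop T6: 7 uncovered — not redundant.
3 redundant: T1, T3, T4.

3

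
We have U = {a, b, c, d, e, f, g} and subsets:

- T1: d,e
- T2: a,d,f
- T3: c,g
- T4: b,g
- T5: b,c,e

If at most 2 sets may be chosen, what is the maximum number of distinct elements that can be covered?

6

Choosing T2, T5 covers {a, b, c, d, e, f} — 6 elements.
No choice of 2 sets does better; here g is left uncovered.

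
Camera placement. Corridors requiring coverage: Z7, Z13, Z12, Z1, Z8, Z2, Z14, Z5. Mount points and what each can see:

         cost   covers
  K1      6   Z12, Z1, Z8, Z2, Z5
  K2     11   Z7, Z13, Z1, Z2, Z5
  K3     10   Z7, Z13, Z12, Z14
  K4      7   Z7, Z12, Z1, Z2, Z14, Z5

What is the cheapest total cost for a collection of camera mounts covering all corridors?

K1, K3 cover every corridor at cost 6 + 10 = 16.
Any cover uses at least 2 camera mounts; among all covering selections none totals below 16.

16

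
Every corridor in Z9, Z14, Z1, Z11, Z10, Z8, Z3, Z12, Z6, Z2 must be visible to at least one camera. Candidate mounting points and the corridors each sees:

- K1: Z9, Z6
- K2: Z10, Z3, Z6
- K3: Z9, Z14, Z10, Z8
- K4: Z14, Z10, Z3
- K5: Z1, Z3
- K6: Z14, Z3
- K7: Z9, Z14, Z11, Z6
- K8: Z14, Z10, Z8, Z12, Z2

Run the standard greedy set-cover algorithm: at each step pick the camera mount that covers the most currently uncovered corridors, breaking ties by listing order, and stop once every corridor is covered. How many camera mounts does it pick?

Pick 1: K8 covers 5 new corridors (Z14, Z10, Z8, Z12, Z2).
Pick 2: K7 covers 3 new corridors (Z9, Z11, Z6).
Pick 3: K5 covers 2 new corridors (Z1, Z3).
Greedy uses 3 camera mounts.

3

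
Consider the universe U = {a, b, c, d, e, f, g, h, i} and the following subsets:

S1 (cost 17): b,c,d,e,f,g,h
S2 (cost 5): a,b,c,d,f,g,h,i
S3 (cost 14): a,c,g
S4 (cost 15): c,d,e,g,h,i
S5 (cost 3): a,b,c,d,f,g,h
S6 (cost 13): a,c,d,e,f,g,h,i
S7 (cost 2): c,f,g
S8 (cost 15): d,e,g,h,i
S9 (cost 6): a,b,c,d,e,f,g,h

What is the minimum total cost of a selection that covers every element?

S2, S9 cover every element at cost 5 + 6 = 11.
Any cover uses at least 2 sets; among all covering selections none totals below 11.
Greedy by coverage-per-cost would pick S5, S2, S9 for 14 — worse than the optimum 11.

11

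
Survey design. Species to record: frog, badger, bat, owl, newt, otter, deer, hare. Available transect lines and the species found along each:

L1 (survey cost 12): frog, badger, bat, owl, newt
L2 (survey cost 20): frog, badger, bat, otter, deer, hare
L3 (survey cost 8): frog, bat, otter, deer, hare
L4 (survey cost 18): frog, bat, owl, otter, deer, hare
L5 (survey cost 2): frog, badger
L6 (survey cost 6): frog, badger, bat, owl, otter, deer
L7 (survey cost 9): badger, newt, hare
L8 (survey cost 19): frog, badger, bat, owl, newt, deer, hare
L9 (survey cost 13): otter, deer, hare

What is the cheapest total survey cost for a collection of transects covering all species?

15

L6, L7 cover every species at survey cost 6 + 9 = 15.
Any cover uses at least 2 transects; among all covering selections none totals below 15.
Greedy by coverage-per-survey cost would pick L5, L6, L7 for 17 — worse than the optimum 15.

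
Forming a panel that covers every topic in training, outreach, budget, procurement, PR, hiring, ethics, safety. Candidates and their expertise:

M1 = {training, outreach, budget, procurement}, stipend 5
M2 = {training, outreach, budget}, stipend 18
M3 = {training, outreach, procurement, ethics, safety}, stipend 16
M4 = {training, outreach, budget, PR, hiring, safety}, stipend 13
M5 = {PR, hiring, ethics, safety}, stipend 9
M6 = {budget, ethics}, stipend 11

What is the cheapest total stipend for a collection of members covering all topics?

14

M1, M5 cover every topic at stipend 5 + 9 = 14.
Any cover uses at least 2 members; among all covering selections none totals below 14.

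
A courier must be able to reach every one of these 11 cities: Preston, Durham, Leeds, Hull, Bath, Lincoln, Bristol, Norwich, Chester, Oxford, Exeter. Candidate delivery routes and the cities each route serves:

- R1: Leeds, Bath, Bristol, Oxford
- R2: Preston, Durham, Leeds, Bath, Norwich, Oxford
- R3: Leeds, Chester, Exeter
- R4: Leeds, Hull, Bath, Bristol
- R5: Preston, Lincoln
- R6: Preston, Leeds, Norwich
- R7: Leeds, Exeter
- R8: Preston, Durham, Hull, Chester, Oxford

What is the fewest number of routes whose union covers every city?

R2, R3, R4, R5 together cover {Preston, Durham, Leeds, Hull, Bath, Lincoln, Bristol, Norwich, Chester, Oxford, Exeter} — every city.
No 3 of the 8 routes cover everything (all 56 triples fall short), so 4 is minimum.

4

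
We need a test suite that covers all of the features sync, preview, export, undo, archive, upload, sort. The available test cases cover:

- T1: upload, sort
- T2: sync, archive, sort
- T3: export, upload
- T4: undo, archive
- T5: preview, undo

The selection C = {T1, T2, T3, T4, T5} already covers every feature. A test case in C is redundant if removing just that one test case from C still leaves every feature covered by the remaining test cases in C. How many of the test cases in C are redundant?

2

Drop T1: the rest still cover every feature — redundant.
Drop T2: sync uncovered — not redundant.
Drop T3: export uncovered — not redundant.
Drop T4: the rest still cover every feature — redundant.
Drop T5: preview uncovered — not redundant.
2 redundant: T1, T4.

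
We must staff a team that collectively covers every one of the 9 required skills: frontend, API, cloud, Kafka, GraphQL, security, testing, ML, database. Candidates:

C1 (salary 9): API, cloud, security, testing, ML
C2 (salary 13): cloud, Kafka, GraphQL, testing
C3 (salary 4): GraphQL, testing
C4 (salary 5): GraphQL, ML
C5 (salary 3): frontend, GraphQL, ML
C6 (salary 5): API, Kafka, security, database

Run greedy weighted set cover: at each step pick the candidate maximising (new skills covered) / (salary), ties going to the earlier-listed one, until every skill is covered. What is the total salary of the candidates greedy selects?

Pick 1: C5 adds 3 new (frontend, GraphQL, ML) at salary 3 (ratio 3/3).
Pick 2: C6 adds 4 new (API, Kafka, security, database) at salary 5 (ratio 4/5).
Pick 3: C3 adds 1 new (testing) at salary 4 (ratio 1/4).
Pick 4: C1 adds 1 new (cloud) at salary 9 (ratio 1/9).
Greedy total salary: 3 + 5 + 4 + 9 = 21. (The true optimum is 17, so greedy overshoots here.)

21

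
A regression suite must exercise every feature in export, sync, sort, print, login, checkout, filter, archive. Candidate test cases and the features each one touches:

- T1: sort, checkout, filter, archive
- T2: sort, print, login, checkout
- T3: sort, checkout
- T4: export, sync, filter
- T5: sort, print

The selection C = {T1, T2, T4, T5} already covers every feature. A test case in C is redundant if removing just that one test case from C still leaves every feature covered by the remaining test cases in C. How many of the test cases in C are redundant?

1

Drop T1: archive uncovered — not redundant.
Drop T2: login uncovered — not redundant.
Drop T4: export, sync uncovered — not redundant.
Drop T5: the rest still cover every feature — redundant.
1 redundant: T5.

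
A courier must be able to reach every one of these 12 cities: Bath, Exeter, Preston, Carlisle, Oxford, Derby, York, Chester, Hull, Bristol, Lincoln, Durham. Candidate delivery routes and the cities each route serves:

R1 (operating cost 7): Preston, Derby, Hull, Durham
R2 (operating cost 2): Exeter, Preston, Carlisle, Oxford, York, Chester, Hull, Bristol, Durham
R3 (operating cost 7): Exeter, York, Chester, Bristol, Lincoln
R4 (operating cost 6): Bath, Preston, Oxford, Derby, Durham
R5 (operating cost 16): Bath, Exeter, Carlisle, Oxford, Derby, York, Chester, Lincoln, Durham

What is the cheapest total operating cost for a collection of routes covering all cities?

15

R2, R3, R4 cover every city at operating cost 2 + 7 + 6 = 15.
Any cover uses at least 2 routes; among all covering selections none totals below 15.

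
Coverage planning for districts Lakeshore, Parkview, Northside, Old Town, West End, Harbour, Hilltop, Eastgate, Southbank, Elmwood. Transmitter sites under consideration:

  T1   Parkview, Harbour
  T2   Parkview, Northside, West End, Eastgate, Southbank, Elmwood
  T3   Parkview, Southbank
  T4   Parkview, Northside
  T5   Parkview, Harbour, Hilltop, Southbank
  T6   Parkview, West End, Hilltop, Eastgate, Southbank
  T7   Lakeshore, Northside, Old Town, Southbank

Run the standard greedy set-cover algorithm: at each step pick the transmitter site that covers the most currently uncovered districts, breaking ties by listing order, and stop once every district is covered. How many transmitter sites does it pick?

Pick 1: T2 covers 6 new districts (Parkview, Northside, West End, Eastgate, Southbank, Elmwood).
Pick 2: T5 covers 2 new districts (Harbour, Hilltop).
Pick 3: T7 covers 2 new districts (Lakeshore, Old Town).
Greedy uses 3 transmitter sites.

3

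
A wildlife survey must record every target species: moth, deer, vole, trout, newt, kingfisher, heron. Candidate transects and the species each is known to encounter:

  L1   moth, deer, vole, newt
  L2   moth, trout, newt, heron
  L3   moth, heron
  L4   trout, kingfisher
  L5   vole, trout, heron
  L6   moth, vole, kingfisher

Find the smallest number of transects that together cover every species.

L1, L2, L4 together cover {moth, deer, vole, trout, newt, kingfisher, heron} — every species.
No 2 of the 6 transects cover everything (all 15 pairs fall short), so 3 is minimum.

3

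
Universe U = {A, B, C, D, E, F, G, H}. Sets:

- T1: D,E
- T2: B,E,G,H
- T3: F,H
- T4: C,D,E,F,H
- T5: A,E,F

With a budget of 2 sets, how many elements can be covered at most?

7

Choosing T2, T4 covers {B, C, D, E, F, G, H} — 7 elements.
No choice of 2 sets does better; here A is left uncovered.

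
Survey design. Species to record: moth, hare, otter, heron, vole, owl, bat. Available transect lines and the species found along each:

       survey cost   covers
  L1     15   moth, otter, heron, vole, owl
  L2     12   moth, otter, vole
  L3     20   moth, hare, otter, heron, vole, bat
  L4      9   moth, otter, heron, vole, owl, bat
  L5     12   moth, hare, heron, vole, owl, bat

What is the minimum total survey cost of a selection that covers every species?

21

L4, L5 cover every species at survey cost 9 + 12 = 21.
Any cover uses at least 2 transects; among all covering selections none totals below 21.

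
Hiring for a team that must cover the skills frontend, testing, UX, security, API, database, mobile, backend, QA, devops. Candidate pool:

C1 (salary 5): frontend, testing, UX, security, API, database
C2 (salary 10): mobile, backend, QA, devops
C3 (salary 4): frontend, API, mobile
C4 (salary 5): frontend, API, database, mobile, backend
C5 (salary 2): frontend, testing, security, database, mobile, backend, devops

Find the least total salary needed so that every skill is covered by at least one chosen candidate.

15

C1, C2 cover every skill at salary 5 + 10 = 15.
Any cover uses at least 2 candidates; among all covering selections none totals below 15.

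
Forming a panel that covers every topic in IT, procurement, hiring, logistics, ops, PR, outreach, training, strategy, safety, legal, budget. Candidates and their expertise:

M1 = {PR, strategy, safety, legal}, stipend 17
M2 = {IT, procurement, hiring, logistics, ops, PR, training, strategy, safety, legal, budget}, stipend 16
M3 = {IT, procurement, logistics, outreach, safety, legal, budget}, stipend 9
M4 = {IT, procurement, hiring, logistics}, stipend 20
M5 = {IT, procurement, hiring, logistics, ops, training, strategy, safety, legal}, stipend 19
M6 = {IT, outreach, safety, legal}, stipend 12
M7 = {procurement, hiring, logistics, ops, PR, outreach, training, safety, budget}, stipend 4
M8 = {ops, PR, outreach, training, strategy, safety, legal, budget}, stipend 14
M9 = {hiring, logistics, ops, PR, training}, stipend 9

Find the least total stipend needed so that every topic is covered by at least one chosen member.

20

M2, M7 cover every topic at stipend 16 + 4 = 20.
Any cover uses at least 2 members; among all covering selections none totals below 20.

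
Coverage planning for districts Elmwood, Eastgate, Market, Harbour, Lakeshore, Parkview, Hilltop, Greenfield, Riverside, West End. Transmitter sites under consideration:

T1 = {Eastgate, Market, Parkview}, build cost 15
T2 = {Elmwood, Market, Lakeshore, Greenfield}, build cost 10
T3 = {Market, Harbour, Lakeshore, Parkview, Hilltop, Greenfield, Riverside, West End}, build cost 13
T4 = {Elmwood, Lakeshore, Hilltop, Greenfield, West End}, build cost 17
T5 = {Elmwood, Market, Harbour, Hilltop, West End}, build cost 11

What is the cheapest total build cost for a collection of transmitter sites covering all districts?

38

T1, T2, T3 cover every district at build cost 15 + 10 + 13 = 38.
Any cover uses at least 3 transmitter sites; among all covering selections none totals below 38.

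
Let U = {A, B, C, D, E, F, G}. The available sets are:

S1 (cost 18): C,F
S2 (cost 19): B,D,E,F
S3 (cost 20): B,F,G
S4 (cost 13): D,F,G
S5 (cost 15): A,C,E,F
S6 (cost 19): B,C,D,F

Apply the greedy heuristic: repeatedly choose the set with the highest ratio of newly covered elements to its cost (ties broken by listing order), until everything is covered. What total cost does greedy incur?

Pick 1: S5 adds 4 new (A, C, E, F) at cost 15 (ratio 4/15).
Pick 2: S4 adds 2 new (D, G) at cost 13 (ratio 2/13).
Pick 3: S2 adds 1 new (B) at cost 19 (ratio 1/19).
Greedy total cost: 15 + 13 + 19 = 47.

47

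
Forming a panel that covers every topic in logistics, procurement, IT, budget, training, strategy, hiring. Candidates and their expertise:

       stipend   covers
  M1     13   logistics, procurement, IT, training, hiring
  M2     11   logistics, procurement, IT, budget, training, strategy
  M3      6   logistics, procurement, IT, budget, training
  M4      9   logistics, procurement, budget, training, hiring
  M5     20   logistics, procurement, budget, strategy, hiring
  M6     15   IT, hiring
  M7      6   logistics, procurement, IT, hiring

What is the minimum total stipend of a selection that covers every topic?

M2, M7 cover every topic at stipend 11 + 6 = 17.
Any cover uses at least 2 members; among all covering selections none totals below 17.
Greedy by coverage-per-stipend would pick M3, M7, M2 for 23 — worse than the optimum 17.

17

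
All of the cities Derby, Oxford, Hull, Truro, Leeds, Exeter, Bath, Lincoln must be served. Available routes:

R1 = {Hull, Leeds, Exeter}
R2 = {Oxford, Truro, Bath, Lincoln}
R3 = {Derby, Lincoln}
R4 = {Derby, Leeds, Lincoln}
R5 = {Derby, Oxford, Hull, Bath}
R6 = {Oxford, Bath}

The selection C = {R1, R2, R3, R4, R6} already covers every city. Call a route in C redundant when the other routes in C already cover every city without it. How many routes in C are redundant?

Drop R1: Hull, Exeter uncovered — not redundant.
Drop R2: Truro uncovered — not redundant.
Drop R3: the rest still cover every city — redundant.
Drop R4: the rest still cover every city — redundant.
Drop R6: the rest still cover every city — redundant.
3 redundant: R3, R4, R6.

3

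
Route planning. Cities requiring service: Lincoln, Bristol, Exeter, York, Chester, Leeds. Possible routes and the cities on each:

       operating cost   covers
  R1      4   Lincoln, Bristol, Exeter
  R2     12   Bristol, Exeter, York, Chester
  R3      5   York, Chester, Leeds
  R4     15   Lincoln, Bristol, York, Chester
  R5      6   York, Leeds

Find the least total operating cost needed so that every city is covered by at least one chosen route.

9

R1, R3 cover every city at operating cost 4 + 5 = 9.
Any cover uses at least 2 routes; among all covering selections none totals below 9.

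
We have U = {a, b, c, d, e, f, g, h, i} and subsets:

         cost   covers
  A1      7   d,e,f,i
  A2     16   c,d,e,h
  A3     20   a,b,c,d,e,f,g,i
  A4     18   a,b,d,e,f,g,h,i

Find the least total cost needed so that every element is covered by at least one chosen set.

A2, A4 cover every element at cost 16 + 18 = 34.
Any cover uses at least 2 sets; among all covering selections none totals below 34.

34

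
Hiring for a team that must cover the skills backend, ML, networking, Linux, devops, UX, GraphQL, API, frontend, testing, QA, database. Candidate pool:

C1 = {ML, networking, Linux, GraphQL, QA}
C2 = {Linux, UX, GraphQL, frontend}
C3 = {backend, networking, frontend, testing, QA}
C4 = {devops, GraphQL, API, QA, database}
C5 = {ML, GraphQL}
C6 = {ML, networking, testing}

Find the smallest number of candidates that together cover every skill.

4

C1, C2, C3, C4 together cover {backend, ML, networking, Linux, devops, UX, GraphQL, API, frontend, testing, QA, database} — every skill.
No 3 of the 6 candidates cover everything (all 20 triples fall short), so 4 is minimum.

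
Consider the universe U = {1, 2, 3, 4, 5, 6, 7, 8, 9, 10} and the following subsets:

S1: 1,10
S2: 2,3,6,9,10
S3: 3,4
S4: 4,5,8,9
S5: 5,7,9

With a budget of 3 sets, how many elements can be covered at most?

9

Choosing S1, S2, S4 covers {1, 2, 3, 4, 5, 6, 8, 9, 10} — 9 elements.
No choice of 3 sets does better; here 7 is left uncovered.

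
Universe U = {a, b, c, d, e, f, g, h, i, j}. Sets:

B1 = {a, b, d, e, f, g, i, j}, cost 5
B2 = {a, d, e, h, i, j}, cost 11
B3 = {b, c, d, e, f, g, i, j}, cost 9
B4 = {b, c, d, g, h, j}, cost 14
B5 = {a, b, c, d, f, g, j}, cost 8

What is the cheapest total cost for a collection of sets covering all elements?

B1, B4 cover every element at cost 5 + 14 = 19.
Any cover uses at least 2 sets; among all covering selections none totals below 19.

19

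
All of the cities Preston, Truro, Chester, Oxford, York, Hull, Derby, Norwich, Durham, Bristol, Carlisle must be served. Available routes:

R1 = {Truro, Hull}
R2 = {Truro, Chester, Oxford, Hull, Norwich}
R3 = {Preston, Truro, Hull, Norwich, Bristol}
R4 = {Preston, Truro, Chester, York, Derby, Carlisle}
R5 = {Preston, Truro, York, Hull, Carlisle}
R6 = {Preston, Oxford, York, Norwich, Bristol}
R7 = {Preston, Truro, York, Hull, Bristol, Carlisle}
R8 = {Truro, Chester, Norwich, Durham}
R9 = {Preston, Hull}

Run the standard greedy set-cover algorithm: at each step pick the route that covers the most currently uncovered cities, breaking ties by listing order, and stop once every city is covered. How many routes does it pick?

4

Pick 1: R4 covers 6 new cities (Preston, Truro, Chester, York, Derby, Carlisle).
Pick 2: R2 covers 3 new cities (Oxford, Hull, Norwich).
Pick 3: R3 covers 1 new cities (Bristol).
Pick 4: R8 covers 1 new cities (Durham).
Greedy uses 4 routes.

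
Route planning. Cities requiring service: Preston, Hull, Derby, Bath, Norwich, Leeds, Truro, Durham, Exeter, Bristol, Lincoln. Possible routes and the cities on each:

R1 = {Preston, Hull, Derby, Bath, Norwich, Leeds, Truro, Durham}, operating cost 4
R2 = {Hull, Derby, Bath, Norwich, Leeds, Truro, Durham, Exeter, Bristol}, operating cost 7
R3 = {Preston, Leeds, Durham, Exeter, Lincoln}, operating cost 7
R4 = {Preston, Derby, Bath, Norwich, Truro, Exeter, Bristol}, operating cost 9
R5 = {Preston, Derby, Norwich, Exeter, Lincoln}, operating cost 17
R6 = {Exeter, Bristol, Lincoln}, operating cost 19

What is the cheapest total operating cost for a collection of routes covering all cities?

14

R2, R3 cover every city at operating cost 7 + 7 = 14.
Any cover uses at least 2 routes; among all covering selections none totals below 14.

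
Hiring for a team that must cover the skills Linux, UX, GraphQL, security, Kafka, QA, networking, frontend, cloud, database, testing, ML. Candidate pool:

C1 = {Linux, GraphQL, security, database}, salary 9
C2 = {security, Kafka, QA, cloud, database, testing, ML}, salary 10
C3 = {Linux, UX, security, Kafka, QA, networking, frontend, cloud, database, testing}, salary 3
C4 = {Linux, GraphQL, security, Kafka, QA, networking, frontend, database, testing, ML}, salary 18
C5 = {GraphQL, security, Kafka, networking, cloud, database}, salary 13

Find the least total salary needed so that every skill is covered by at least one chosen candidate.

21

C3, C4 cover every skill at salary 3 + 18 = 21.
Any cover uses at least 2 candidates; among all covering selections none totals below 21.
Greedy by coverage-per-salary would pick C3, C1, C2 for 22 — worse than the optimum 21.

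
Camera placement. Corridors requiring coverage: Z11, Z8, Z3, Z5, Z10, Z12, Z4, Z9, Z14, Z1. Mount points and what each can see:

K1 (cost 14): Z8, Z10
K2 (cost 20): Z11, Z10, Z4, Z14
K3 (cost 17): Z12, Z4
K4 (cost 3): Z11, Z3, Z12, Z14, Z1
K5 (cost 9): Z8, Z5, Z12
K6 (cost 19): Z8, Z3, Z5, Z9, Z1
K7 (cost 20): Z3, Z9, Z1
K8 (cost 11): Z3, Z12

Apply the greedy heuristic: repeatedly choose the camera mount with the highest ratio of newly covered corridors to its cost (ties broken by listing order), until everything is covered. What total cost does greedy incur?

51

Pick 1: K4 adds 5 new (Z11, Z3, Z12, Z14, Z1) at cost 3 (ratio 5/3).
Pick 2: K5 adds 2 new (Z8, Z5) at cost 9 (ratio 2/9).
Pick 3: K2 adds 2 new (Z10, Z4) at cost 20 (ratio 2/20).
Pick 4: K6 adds 1 new (Z9) at cost 19 (ratio 1/19).
Greedy total cost: 3 + 9 + 20 + 19 = 51. (The true optimum is 42, so greedy overshoots here.)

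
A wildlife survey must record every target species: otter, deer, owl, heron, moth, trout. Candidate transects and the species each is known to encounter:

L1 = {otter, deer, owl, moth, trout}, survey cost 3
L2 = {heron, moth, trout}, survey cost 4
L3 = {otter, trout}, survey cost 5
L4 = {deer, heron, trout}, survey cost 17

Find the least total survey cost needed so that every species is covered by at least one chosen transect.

L1, L2 cover every species at survey cost 3 + 4 = 7.
Any cover uses at least 2 transects; among all covering selections none totals below 7.

7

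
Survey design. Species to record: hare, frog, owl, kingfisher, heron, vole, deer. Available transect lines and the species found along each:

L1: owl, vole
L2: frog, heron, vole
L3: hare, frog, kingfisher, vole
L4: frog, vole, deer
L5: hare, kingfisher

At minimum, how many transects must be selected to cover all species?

L1, L2, L3, L4 together cover {hare, frog, owl, kingfisher, heron, vole, deer} — every species.
No 3 of the 5 transects cover everything (all 10 triples fall short), so 4 is minimum.

4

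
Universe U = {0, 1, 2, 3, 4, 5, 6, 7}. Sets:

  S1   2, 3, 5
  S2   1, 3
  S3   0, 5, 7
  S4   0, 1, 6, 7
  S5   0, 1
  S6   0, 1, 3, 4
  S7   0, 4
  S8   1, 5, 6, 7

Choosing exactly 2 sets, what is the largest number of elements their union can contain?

7

Choosing S1, S4 covers {0, 1, 2, 3, 5, 6, 7} — 7 elements.
No choice of 2 sets does better; here 4 is left uncovered.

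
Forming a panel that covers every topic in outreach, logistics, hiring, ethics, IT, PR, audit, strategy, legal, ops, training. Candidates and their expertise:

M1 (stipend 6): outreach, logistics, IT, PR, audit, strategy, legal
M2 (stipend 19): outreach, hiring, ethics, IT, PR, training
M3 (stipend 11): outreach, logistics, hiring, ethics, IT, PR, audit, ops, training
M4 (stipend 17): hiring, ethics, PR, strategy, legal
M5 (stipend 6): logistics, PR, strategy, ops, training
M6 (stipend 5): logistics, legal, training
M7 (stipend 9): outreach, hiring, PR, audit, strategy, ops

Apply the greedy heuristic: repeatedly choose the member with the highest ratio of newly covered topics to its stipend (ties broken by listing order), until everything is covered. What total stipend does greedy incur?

Pick 1: M1 adds 7 new (outreach, logistics, IT, PR, audit, strategy, legal) at stipend 6 (ratio 7/6).
Pick 2: M3 adds 4 new (hiring, ethics, ops, training) at stipend 11 (ratio 4/11).
Greedy total stipend: 6 + 11 = 17.

17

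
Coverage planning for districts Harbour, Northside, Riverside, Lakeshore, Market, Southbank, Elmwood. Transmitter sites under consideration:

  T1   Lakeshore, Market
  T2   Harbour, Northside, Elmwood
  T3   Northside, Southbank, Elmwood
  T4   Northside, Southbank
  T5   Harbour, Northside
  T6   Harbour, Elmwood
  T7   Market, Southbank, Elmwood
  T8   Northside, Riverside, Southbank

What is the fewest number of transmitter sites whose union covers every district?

T1, T2, T8 together cover {Harbour, Northside, Riverside, Lakeshore, Market, Southbank, Elmwood} — every district.
No 2 of the 8 transmitter sites cover everything (all 28 pairs fall short), so 3 is minimum.

3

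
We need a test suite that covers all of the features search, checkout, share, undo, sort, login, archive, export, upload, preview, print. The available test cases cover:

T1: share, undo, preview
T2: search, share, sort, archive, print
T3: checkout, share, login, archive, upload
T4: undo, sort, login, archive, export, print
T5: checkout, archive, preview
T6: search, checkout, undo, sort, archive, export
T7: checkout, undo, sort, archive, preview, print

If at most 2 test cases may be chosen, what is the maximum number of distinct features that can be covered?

9

Choosing T3, T4 covers {checkout, share, undo, sort, login, archive, export, upload, print} — 9 features.
No choice of 2 test cases does better; here search, preview are left uncovered.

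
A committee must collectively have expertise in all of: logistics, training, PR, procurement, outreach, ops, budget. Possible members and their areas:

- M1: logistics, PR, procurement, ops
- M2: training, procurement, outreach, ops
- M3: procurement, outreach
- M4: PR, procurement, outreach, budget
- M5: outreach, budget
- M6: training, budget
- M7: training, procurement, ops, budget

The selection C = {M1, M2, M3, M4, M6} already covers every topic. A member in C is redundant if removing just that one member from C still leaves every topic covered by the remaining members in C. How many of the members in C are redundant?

4

Drop M1: logistics uncovered — not redundant.
Drop M2: the rest still cover every topic — redundant.
Drop M3: the rest still cover every topic — redundant.
Drop M4: the rest still cover every topic — redundant.
Drop M6: the rest still cover every topic — redundant.
4 redundant: M2, M3, M4, M6.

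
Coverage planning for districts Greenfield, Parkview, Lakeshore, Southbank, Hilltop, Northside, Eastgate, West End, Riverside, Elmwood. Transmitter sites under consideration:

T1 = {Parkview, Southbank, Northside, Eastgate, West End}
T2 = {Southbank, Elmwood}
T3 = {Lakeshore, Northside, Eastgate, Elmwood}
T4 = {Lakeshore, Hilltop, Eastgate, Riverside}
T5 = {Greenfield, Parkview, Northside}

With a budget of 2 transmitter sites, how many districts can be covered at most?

8

Choosing T1, T4 covers {Parkview, Lakeshore, Southbank, Hilltop, Northside, Eastgate, West End, Riverside} — 8 districts.
No choice of 2 transmitter sites does better; here Greenfield, Elmwood are left uncovered.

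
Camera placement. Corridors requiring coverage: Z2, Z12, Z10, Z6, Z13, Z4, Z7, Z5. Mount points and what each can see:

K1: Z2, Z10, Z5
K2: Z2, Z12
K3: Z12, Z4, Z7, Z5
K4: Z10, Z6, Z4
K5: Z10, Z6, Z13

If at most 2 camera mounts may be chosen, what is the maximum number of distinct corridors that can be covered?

7

Choosing K3, K5 covers {Z12, Z10, Z6, Z13, Z4, Z7, Z5} — 7 corridors.
No choice of 2 camera mounts does better; here Z2 is left uncovered.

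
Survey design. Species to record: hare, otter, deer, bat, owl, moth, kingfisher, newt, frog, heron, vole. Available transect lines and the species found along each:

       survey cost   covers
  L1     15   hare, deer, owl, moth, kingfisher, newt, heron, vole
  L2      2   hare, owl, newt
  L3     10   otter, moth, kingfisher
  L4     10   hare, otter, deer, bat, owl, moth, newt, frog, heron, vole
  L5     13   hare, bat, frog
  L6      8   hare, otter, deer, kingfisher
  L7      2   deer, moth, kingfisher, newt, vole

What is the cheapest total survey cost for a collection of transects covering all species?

12

L4, L7 cover every species at survey cost 10 + 2 = 12.
Any cover uses at least 2 transects; among all covering selections none totals below 12.
Greedy by coverage-per-survey cost would pick L7, L2, L4 for 14 — worse than the optimum 12.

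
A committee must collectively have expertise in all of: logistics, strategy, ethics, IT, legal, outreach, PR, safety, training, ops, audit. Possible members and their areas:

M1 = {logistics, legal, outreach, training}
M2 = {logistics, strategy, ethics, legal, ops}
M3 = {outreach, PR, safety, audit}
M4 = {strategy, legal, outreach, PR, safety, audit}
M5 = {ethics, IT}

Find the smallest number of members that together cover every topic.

M1, M2, M3, M5 together cover {logistics, strategy, ethics, IT, legal, outreach, PR, safety, training, ops, audit} — every topic.
No 3 of the 5 members cover everything (all 10 triples fall short), so 4 is minimum.

4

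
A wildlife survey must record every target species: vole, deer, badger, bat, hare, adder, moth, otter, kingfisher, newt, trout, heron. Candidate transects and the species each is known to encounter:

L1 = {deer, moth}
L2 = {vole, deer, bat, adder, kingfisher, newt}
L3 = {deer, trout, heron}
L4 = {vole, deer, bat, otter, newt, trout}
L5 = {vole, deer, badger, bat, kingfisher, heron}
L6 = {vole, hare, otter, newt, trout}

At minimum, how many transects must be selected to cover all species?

L1, L2, L5, L6 together cover {vole, deer, badger, bat, hare, adder, moth, otter, kingfisher, newt, trout, heron} — every species.
No 3 of the 6 transects cover everything (all 20 triples fall short), so 4 is minimum.

4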